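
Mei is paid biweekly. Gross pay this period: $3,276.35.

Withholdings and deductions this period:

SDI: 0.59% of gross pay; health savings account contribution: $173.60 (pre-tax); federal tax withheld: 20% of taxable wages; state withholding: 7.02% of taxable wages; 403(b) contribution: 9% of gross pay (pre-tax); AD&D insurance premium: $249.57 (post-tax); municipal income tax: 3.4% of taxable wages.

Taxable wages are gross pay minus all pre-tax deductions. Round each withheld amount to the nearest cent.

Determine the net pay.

Health savings account contribution: $173.60
403(b) contribution: $3,276.35 × 0.09 = $294.87
Pre-tax total = $173.60 + $294.87 = $468.47
Taxable wages = $3,276.35 − $468.47 = $2,807.88
Federal tax withheld: $2,807.88 × 0.2 = $561.58
State withholding: $2,807.88 × 0.0702 = $197.11
Municipal income tax: $2,807.88 × 0.034 = $95.47
SDI: $3,276.35 × 0.0059 = $19.33
AD&D insurance premium: $249.57
Total deductions = $173.60 + $294.87 + $561.58 + $197.11 + $95.47 + $19.33 + $249.57 = $1,591.53
Net pay = $3,276.35 − $1,591.53 = $1,684.82

$1,684.82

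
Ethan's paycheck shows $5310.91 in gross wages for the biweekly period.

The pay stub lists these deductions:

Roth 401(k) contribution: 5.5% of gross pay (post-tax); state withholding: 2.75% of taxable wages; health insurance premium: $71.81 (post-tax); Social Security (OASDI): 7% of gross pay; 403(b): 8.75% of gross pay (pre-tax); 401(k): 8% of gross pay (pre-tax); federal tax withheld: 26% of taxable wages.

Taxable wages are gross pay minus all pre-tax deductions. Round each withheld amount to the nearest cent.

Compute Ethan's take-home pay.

401(k): $5310.91 × 0.08 = $424.87
403(b): $5310.91 × 0.0875 = $464.70
Pre-tax total = $424.87 + $464.70 = $889.57
Taxable wages = $5310.91 − $889.57 = $4421.34
Federal tax withheld: $4421.34 × 0.26 = $1149.55
State withholding: $4421.34 × 0.0275 = $121.59
Social Security (OASDI): $5310.91 × 0.07 = $371.76
Health insurance premium: $71.81
Roth 401(k) contribution: $5310.91 × 0.055 = $292.10
Total deductions = $424.87 + $464.70 + $1149.55 + $121.59 + $371.76 + $71.81 + $292.10 = $2896.38
Net pay = $5310.91 − $2896.38 = $2414.53

$2414.53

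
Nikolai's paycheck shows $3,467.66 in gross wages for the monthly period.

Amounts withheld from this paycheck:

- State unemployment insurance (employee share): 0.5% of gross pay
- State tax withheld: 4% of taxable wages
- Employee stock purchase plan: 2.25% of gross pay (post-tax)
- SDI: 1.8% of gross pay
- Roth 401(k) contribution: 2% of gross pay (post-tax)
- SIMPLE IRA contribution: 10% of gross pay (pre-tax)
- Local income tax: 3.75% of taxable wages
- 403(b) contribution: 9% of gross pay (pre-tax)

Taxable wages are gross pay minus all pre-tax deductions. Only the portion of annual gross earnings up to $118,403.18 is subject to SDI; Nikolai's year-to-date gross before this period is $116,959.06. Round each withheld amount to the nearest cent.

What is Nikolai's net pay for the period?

$2,400.42

SIMPLE IRA contribution: $3,467.66 × 0.1 = $346.77
403(b) contribution: $3,467.66 × 0.09 = $312.09
Pre-tax total = $346.77 + $312.09 = $658.86
Taxable wages = $3,467.66 − $658.86 = $2,808.80
State tax withheld: $2,808.80 × 0.04 = $112.35
Local income tax: $2,808.80 × 0.0375 = $105.33
SDI: only $118,403.18 − $116,959.06 = $1,444.12 of this check is subject → $1,444.12 × 0.018 = $25.99
State unemployment insurance (employee share): $3,467.66 × 0.005 = $17.34
Employee stock purchase plan: $3,467.66 × 0.0225 = $78.02
Roth 401(k) contribution: $3,467.66 × 0.02 = $69.35
Total deductions = $346.77 + $312.09 + $112.35 + $105.33 + $25.99 + $17.34 + $78.02 + $69.35 = $1,067.24
Net pay = $3,467.66 − $1,067.24 = $2,400.42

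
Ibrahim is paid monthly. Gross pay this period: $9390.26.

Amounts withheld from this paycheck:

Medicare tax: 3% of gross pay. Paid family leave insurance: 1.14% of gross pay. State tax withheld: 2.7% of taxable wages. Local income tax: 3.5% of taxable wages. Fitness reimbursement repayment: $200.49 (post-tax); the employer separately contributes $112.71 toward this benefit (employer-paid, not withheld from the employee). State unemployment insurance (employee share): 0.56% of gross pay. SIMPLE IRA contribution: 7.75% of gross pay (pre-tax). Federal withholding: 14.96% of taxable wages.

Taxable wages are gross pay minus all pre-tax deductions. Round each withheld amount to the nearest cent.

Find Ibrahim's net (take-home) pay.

$6187.68

SIMPLE IRA contribution: $9390.26 × 0.0775 = $727.75
Taxable wages = $9390.26 − $727.75 = $8662.51
State tax withheld: $8662.51 × 0.027 = $233.89
Local income tax: $8662.51 × 0.035 = $303.19
Federal withholding: $8662.51 × 0.1496 = $1295.91
Paid family leave insurance: $9390.26 × 0.0114 = $107.05
Medicare tax: $9390.26 × 0.03 = $281.71
State unemployment insurance (employee share): $9390.26 × 0.0056 = $52.59
Fitness reimbursement repayment: $200.49
(Employer's $112.71 toward fitness reimbursement repayment is not withheld from the employee.)
Total deductions = $727.75 + $233.89 + $303.19 + $1295.91 + $107.05 + $281.71 + $52.59 + $200.49 = $3202.58
Net pay = $9390.26 − $3202.58 = $6187.68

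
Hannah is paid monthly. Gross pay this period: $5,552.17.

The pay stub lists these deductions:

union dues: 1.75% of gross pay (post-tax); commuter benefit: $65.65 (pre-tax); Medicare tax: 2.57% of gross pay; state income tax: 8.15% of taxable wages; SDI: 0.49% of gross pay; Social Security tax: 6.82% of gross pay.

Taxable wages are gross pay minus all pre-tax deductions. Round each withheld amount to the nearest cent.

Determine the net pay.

$4,393.65

Commuter benefit: $65.65
Taxable wages = $5,552.17 − $65.65 = $5,486.52
State income tax: $5,486.52 × 0.0815 = $447.15
Medicare tax: $5,552.17 × 0.0257 = $142.69
Social Security tax: $5,552.17 × 0.0682 = $378.66
SDI: $5,552.17 × 0.0049 = $27.21
Union dues: $5,552.17 × 0.0175 = $97.16
Total deductions = $65.65 + $447.15 + $142.69 + $378.66 + $27.21 + $97.16 = $1,158.52
Net pay = $5,552.17 − $1,158.52 = $4,393.65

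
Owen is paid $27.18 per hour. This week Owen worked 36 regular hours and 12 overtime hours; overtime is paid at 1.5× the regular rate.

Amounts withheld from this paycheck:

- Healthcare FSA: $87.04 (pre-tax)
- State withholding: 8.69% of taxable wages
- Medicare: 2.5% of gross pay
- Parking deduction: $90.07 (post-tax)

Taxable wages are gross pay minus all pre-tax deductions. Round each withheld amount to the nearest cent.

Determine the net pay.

$1,133.94

Regular pay: 36 × $27.18 = $978.48
Overtime pay: 12 × $27.18 × 1.5 = $489.24
Gross pay = $978.48 + $489.24 = $1,467.72
Healthcare FSA: $87.04
Taxable wages = $1,467.72 − $87.04 = $1,380.68
State withholding: $1,380.68 × 0.0869 = $119.98
Medicare: $1,467.72 × 0.025 = $36.69
Parking deduction: $90.07
Total deductions = $87.04 + $119.98 + $36.69 + $90.07 = $333.78
Net pay = $1,467.72 − $333.78 = $1,133.94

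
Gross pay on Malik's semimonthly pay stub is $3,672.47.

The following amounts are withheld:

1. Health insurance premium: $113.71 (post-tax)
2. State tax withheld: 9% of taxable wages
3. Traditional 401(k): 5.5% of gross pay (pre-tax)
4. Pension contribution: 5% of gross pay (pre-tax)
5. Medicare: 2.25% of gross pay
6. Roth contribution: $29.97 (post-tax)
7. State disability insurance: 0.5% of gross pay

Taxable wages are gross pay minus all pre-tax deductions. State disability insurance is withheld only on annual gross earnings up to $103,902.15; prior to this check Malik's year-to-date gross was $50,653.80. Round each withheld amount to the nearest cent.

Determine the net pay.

$2,746.37

Traditional 401(k): $3,672.47 × 0.055 = $201.99
Pension contribution: $3,672.47 × 0.05 = $183.62
Pre-tax total = $201.99 + $183.62 = $385.61
Taxable wages = $3,672.47 − $385.61 = $3,286.86
State tax withheld: $3,286.86 × 0.09 = $295.82
Medicare: $3,672.47 × 0.0225 = $82.63
State disability insurance: cap not yet reached, full $3,672.47 is subject → $3,672.47 × 0.005 = $18.36
Health insurance premium: $113.71
Roth contribution: $29.97
Total deductions = $201.99 + $183.62 + $295.82 + $82.63 + $18.36 + $113.71 + $29.97 = $926.10
Net pay = $3,672.47 − $926.10 = $2,746.37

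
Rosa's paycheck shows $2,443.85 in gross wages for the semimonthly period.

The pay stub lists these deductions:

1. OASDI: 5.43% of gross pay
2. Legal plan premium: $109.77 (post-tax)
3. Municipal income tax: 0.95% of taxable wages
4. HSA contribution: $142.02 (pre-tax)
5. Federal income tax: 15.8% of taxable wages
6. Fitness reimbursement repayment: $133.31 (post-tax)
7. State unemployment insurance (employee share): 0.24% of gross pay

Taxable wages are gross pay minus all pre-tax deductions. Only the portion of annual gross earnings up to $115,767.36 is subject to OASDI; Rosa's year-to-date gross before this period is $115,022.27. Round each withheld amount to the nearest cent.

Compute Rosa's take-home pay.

$1,626.86

HSA contribution: $142.02
Taxable wages = $2,443.85 − $142.02 = $2,301.83
Federal income tax: $2,301.83 × 0.158 = $363.69
Municipal income tax: $2,301.83 × 0.0095 = $21.87
State unemployment insurance (employee share): $2,443.85 × 0.0024 = $5.87
OASDI: only $115,767.36 − $115,022.27 = $745.09 of this check is subject → $745.09 × 0.0543 = $40.46
Fitness reimbursement repayment: $133.31
Legal plan premium: $109.77
Total deductions = $142.02 + $363.69 + $21.87 + $5.87 + $40.46 + $133.31 + $109.77 = $816.99
Net pay = $2,443.85 − $816.99 = $1,626.86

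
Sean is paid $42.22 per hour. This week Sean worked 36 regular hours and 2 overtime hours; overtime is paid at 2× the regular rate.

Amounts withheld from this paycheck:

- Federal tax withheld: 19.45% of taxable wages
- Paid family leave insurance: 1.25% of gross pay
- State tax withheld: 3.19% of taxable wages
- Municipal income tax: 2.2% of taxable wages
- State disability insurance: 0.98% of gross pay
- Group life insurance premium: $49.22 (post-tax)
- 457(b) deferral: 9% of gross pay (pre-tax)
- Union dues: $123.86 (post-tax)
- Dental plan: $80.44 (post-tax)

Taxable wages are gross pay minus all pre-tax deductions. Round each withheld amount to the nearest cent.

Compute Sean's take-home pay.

$863.89

Regular pay: 36 × $42.22 = $1519.92
Overtime pay: 2 × $42.22 × 2 = $168.88
Gross pay = $1519.92 + $168.88 = $1688.80
457(b) deferral: $1688.80 × 0.09 = $151.99
Taxable wages = $1688.80 − $151.99 = $1536.81
Municipal income tax: $1536.81 × 0.022 = $33.81
Federal tax withheld: $1536.81 × 0.1945 = $298.91
State tax withheld: $1536.81 × 0.0319 = $49.02
Paid family leave insurance: $1688.80 × 0.0125 = $21.11
State disability insurance: $1688.80 × 0.0098 = $16.55
Union dues: $123.86
Dental plan: $80.44
Group life insurance premium: $49.22
Total deductions = $151.99 + $33.81 + $298.91 + $49.02 + $21.11 + $16.55 + $123.86 + $80.44 + $49.22 = $824.91
Net pay = $1688.80 − $824.91 = $863.89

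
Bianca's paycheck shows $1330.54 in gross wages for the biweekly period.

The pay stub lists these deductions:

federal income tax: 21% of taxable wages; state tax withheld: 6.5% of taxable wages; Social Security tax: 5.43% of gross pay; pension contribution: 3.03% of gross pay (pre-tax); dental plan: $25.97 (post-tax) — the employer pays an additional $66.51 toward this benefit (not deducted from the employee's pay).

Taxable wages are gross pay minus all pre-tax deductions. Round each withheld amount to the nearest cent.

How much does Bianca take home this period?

Pension contribution: $1330.54 × 0.0303 = $40.32
Taxable wages = $1330.54 − $40.32 = $1290.22
State tax withheld: $1290.22 × 0.065 = $83.86
Federal income tax: $1290.22 × 0.21 = $270.95
Social Security tax: $1330.54 × 0.0543 = $72.25
Dental plan: $25.97
(Employer's $66.51 toward dental plan is not withheld from the employee.)
Total deductions = $40.32 + $83.86 + $270.95 + $72.25 + $25.97 = $493.35
Net pay = $1330.54 − $493.35 = $837.19

$837.19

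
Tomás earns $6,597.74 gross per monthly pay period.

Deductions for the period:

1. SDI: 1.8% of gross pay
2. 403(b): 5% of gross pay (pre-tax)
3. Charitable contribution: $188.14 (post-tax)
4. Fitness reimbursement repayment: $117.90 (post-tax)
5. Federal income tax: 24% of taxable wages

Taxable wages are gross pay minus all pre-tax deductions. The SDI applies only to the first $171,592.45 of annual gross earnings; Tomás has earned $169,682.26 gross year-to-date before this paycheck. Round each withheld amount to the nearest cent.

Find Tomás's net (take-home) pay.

$4,423.15

403(b): $6,597.74 × 0.05 = $329.89
Taxable wages = $6,597.74 − $329.89 = $6,267.85
Federal income tax: $6,267.85 × 0.24 = $1,504.28
SDI: only $171,592.45 − $169,682.26 = $1,910.19 of this check is subject → $1,910.19 × 0.018 = $34.38
Fitness reimbursement repayment: $117.90
Charitable contribution: $188.14
Total deductions = $329.89 + $1,504.28 + $34.38 + $117.90 + $188.14 = $2,174.59
Net pay = $6,597.74 − $2,174.59 = $4,423.15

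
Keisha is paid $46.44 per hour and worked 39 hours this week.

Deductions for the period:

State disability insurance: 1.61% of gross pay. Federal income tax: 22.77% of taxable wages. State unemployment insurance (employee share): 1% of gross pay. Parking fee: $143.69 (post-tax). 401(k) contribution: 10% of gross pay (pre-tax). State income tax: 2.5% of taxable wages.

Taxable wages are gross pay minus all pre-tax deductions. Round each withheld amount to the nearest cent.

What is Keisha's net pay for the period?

Gross pay: 39 × $46.44 = $1,811.16
401(k) contribution: $1,811.16 × 0.1 = $181.12
Taxable wages = $1,811.16 − $181.12 = $1,630.04
Federal income tax: $1,630.04 × 0.2277 = $371.16
State income tax: $1,630.04 × 0.025 = $40.75
State disability insurance: $1,811.16 × 0.0161 = $29.16
State unemployment insurance (employee share): $1,811.16 × 0.01 = $18.11
Parking fee: $143.69
Total deductions = $181.12 + $371.16 + $40.75 + $29.16 + $18.11 + $143.69 = $783.99
Net pay = $1,811.16 − $783.99 = $1,027.17

$1,027.17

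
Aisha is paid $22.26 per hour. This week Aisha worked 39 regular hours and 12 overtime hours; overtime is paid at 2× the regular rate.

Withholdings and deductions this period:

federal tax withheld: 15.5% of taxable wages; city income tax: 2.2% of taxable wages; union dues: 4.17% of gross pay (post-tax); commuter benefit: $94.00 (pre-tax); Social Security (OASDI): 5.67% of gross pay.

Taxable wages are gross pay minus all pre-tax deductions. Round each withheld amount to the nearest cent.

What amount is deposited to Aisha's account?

Regular pay: 39 × $22.26 = $868.14
Overtime pay: 12 × $22.26 × 2 = $534.24
Gross pay = $868.14 + $534.24 = $1,402.38
Commuter benefit: $94.00
Taxable wages = $1,402.38 − $94.00 = $1,308.38
Federal tax withheld: $1,308.38 × 0.155 = $202.80
City income tax: $1,308.38 × 0.022 = $28.78
Social Security (OASDI): $1,402.38 × 0.0567 = $79.51
Union dues: $1,402.38 × 0.0417 = $58.48
Total deductions = $94.00 + $202.80 + $28.78 + $79.51 + $58.48 = $463.57
Net pay = $1,402.38 − $463.57 = $938.81

$938.81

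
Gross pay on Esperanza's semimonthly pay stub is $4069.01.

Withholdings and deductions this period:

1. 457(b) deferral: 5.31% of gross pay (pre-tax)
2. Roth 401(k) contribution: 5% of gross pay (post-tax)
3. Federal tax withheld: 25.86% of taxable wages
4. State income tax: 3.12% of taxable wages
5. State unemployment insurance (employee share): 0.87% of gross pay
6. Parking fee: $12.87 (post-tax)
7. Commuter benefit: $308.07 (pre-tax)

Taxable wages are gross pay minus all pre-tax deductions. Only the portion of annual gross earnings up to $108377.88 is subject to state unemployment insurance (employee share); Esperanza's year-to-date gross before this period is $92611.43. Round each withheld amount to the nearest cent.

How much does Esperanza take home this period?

$2265.85

457(b) deferral: $4069.01 × 0.0531 = $216.06
Commuter benefit: $308.07
Pre-tax total = $216.06 + $308.07 = $524.13
Taxable wages = $4069.01 − $524.13 = $3544.88
Federal tax withheld: $3544.88 × 0.2586 = $916.71
State income tax: $3544.88 × 0.0312 = $110.60
State unemployment insurance (employee share): cap not yet reached, full $4069.01 is subject → $4069.01 × 0.0087 = $35.40
Roth 401(k) contribution: $4069.01 × 0.05 = $203.45
Parking fee: $12.87
Total deductions = $216.06 + $308.07 + $916.71 + $110.60 + $35.40 + $203.45 + $12.87 = $1803.16
Net pay = $4069.01 − $1803.16 = $2265.85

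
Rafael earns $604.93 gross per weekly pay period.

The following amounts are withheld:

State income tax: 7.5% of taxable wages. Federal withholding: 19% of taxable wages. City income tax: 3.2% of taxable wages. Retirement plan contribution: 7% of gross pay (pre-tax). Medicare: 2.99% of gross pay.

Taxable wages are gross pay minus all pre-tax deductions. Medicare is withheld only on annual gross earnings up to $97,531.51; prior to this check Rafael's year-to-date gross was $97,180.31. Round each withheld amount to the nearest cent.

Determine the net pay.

$385.00

Retirement plan contribution: $604.93 × 0.07 = $42.35
Taxable wages = $604.93 − $42.35 = $562.58
State income tax: $562.58 × 0.075 = $42.19
City income tax: $562.58 × 0.032 = $18.00
Federal withholding: $562.58 × 0.19 = $106.89
Medicare: only $97,531.51 − $97,180.31 = $351.20 of this check is subject → $351.20 × 0.0299 = $10.50
Total deductions = $42.35 + $42.19 + $18.00 + $106.89 + $10.50 = $219.93
Net pay = $604.93 − $219.93 = $385.00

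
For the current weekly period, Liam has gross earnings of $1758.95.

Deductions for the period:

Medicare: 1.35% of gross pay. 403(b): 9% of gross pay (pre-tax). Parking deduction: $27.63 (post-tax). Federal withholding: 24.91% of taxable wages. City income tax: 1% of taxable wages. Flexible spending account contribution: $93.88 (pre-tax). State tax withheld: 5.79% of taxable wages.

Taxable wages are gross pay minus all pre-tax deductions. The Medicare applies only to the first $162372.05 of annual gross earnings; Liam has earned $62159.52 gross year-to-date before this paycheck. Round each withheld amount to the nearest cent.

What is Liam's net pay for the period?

$977.74

Flexible spending account contribution: $93.88
403(b): $1758.95 × 0.09 = $158.31
Pre-tax total = $93.88 + $158.31 = $252.19
Taxable wages = $1758.95 − $252.19 = $1506.76
State tax withheld: $1506.76 × 0.0579 = $87.24
Federal withholding: $1506.76 × 0.2491 = $375.33
City income tax: $1506.76 × 0.01 = $15.07
Medicare: cap not yet reached, full $1758.95 is subject → $1758.95 × 0.0135 = $23.75
Parking deduction: $27.63
Total deductions = $93.88 + $158.31 + $87.24 + $375.33 + $15.07 + $23.75 + $27.63 = $781.21
Net pay = $1758.95 − $781.21 = $977.74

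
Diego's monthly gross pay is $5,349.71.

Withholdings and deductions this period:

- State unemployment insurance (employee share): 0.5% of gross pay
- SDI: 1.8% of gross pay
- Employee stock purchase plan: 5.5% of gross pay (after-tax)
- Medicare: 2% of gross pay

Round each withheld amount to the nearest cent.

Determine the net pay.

$4,825.45

SDI: $5,349.71 × 0.018 = $96.29
State unemployment insurance (employee share): $5,349.71 × 0.005 = $26.75
Medicare: $5,349.71 × 0.02 = $106.99
Employee stock purchase plan: $5,349.71 × 0.055 = $294.23
Total deductions = $96.29 + $26.75 + $106.99 + $294.23 = $524.26
Net pay = $5,349.71 − $524.26 = $4,825.45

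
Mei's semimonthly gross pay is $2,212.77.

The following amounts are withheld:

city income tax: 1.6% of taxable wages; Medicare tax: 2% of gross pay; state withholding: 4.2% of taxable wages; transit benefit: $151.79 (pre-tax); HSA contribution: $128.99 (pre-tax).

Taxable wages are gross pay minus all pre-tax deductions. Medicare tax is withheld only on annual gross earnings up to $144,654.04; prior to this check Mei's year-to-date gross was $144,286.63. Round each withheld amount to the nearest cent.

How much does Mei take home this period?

HSA contribution: $128.99
Transit benefit: $151.79
Pre-tax total = $128.99 + $151.79 = $280.78
Taxable wages = $2,212.77 − $280.78 = $1,931.99
City income tax: $1,931.99 × 0.016 = $30.91
State withholding: $1,931.99 × 0.042 = $81.14
Medicare tax: only $144,654.04 − $144,286.63 = $367.41 of this check is subject → $367.41 × 0.02 = $7.35
Total deductions = $128.99 + $151.79 + $30.91 + $81.14 + $7.35 = $400.18
Net pay = $2,212.77 − $400.18 = $1,812.59

$1,812.59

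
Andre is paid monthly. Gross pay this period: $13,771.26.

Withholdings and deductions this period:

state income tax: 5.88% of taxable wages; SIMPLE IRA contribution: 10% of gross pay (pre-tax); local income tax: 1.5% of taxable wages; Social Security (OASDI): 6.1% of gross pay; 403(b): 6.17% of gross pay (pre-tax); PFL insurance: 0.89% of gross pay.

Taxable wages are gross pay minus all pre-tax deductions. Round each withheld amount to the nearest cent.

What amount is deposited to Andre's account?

SIMPLE IRA contribution: $13,771.26 × 0.1 = $1,377.13
403(b): $13,771.26 × 0.0617 = $849.69
Pre-tax total = $1,377.13 + $849.69 = $2,226.82
Taxable wages = $13,771.26 − $2,226.82 = $11,544.44
Local income tax: $11,544.44 × 0.015 = $173.17
State income tax: $11,544.44 × 0.0588 = $678.81
PFL insurance: $13,771.26 × 0.0089 = $122.56
Social Security (OASDI): $13,771.26 × 0.061 = $840.05
Total deductions = $1,377.13 + $849.69 + $173.17 + $678.81 + $122.56 + $840.05 = $4,041.41
Net pay = $13,771.26 − $4,041.41 = $9,729.85

$9,729.85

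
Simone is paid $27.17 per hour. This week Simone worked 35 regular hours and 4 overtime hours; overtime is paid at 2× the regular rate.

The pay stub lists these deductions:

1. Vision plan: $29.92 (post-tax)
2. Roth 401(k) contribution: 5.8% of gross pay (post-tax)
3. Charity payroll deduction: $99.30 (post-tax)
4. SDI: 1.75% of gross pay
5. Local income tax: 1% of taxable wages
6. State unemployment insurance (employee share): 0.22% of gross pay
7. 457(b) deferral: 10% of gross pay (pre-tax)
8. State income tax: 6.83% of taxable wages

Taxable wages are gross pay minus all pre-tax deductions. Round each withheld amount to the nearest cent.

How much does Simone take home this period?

Regular pay: 35 × $27.17 = $950.95
Overtime pay: 4 × $27.17 × 2 = $217.36
Gross pay = $950.95 + $217.36 = $1168.31
457(b) deferral: $1168.31 × 0.1 = $116.83
Taxable wages = $1168.31 − $116.83 = $1051.48
State income tax: $1051.48 × 0.0683 = $71.82
Local income tax: $1051.48 × 0.01 = $10.51
SDI: $1168.31 × 0.0175 = $20.45
State unemployment insurance (employee share): $1168.31 × 0.0022 = $2.57
Roth 401(k) contribution: $1168.31 × 0.058 = $67.76
Vision plan: $29.92
Charity payroll deduction: $99.30
Total deductions = $116.83 + $71.82 + $10.51 + $20.45 + $2.57 + $67.76 + $29.92 + $99.30 = $419.16
Net pay = $1168.31 − $419.16 = $749.15

$749.15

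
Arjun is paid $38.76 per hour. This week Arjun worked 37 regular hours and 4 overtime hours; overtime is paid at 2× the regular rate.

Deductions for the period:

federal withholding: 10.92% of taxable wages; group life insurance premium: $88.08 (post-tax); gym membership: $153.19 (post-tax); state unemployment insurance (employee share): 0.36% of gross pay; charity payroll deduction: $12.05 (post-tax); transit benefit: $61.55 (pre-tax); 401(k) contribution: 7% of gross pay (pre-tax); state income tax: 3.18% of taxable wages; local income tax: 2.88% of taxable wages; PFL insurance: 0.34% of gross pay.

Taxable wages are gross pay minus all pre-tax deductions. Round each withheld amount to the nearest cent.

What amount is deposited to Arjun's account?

$1,030.05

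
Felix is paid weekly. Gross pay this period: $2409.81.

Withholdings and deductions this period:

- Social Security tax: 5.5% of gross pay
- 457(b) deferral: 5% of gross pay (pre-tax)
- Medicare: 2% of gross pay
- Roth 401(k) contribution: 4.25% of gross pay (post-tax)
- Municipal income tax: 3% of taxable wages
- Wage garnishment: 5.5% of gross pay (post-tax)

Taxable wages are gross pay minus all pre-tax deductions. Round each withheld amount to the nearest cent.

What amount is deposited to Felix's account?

457(b) deferral: $2409.81 × 0.05 = $120.49
Taxable wages = $2409.81 − $120.49 = $2289.32
Municipal income tax: $2289.32 × 0.03 = $68.68
Social Security tax: $2409.81 × 0.055 = $132.54
Medicare: $2409.81 × 0.02 = $48.20
Wage garnishment: $2409.81 × 0.055 = $132.54
Roth 401(k) contribution: $2409.81 × 0.0425 = $102.42
Total deductions = $120.49 + $68.68 + $132.54 + $48.20 + $132.54 + $102.42 = $604.87
Net pay = $2409.81 − $604.87 = $1804.94

$1804.94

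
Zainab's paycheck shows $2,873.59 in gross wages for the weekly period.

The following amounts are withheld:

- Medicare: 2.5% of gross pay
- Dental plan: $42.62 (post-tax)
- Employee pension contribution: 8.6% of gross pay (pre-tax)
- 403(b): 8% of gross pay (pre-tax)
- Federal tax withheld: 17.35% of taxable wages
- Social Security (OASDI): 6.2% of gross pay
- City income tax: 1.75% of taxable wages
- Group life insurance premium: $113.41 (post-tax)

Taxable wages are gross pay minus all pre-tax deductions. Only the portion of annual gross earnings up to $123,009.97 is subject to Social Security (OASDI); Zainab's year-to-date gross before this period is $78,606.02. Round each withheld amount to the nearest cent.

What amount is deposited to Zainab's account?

403(b): $2,873.59 × 0.08 = $229.89
Employee pension contribution: $2,873.59 × 0.086 = $247.13
Pre-tax total = $229.89 + $247.13 = $477.02
Taxable wages = $2,873.59 − $477.02 = $2,396.57
Federal tax withheld: $2,396.57 × 0.1735 = $415.80
City income tax: $2,396.57 × 0.0175 = $41.94
Social Security (OASDI): cap not yet reached, full $2,873.59 is subject → $2,873.59 × 0.062 = $178.16
Medicare: $2,873.59 × 0.025 = $71.84
Dental plan: $42.62
Group life insurance premium: $113.41
Total deductions = $229.89 + $247.13 + $415.80 + $41.94 + $178.16 + $71.84 + $42.62 + $113.41 = $1,340.79
Net pay = $2,873.59 − $1,340.79 = $1,532.80

$1,532.80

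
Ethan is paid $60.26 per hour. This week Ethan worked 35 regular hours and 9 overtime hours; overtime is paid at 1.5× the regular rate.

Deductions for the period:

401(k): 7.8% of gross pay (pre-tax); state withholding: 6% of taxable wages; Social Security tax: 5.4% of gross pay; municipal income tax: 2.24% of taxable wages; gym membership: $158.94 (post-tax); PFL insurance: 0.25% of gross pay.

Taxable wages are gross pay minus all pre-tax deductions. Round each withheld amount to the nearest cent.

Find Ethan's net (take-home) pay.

Regular pay: 35 × $60.26 = $2,109.10
Overtime pay: 9 × $60.26 × 1.5 = $813.51
Gross pay = $2,109.10 + $813.51 = $2,922.61
401(k): $2,922.61 × 0.078 = $227.96
Taxable wages = $2,922.61 − $227.96 = $2,694.65
State withholding: $2,694.65 × 0.06 = $161.68
Municipal income tax: $2,694.65 × 0.0224 = $60.36
PFL insurance: $2,922.61 × 0.0025 = $7.31
Social Security tax: $2,922.61 × 0.054 = $157.82
Gym membership: $158.94
Total deductions = $227.96 + $161.68 + $60.36 + $7.31 + $157.82 + $158.94 = $774.07
Net pay = $2,922.61 − $774.07 = $2,148.54

$2,148.54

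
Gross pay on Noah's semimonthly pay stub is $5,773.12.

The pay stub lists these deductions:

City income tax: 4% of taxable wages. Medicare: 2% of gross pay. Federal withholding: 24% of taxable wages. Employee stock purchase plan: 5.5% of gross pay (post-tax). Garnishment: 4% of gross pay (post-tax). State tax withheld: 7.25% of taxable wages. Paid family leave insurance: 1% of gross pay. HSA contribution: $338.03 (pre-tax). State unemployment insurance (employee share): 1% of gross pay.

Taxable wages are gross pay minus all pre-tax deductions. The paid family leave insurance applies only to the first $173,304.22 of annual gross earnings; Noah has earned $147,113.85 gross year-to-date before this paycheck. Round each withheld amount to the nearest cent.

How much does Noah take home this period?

HSA contribution: $338.03
Taxable wages = $5,773.12 − $338.03 = $5,435.09
Federal withholding: $5,435.09 × 0.24 = $1,304.42
State tax withheld: $5,435.09 × 0.0725 = $394.04
City income tax: $5,435.09 × 0.04 = $217.40
Medicare: $5,773.12 × 0.02 = $115.46
State unemployment insurance (employee share): $5,773.12 × 0.01 = $57.73
Paid family leave insurance: cap not yet reached, full $5,773.12 is subject → $5,773.12 × 0.01 = $57.73
Employee stock purchase plan: $5,773.12 × 0.055 = $317.52
Garnishment: $5,773.12 × 0.04 = $230.92
Total deductions = $338.03 + $1,304.42 + $394.04 + $217.40 + $115.46 + $57.73 + $57.73 + $317.52 + $230.92 = $3,033.25
Net pay = $5,773.12 − $3,033.25 = $2,739.87

$2,739.87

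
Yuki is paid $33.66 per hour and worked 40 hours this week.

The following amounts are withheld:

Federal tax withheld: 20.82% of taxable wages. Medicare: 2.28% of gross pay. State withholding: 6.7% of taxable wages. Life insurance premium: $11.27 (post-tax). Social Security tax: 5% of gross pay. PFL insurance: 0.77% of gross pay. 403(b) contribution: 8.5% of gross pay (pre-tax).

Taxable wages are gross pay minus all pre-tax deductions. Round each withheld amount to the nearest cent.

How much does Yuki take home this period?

$773.27

Gross pay: 40 × $33.66 = $1,346.40
403(b) contribution: $1,346.40 × 0.085 = $114.44
Taxable wages = $1,346.40 − $114.44 = $1,231.96
State withholding: $1,231.96 × 0.067 = $82.54
Federal tax withheld: $1,231.96 × 0.2082 = $256.49
PFL insurance: $1,346.40 × 0.0077 = $10.37
Medicare: $1,346.40 × 0.0228 = $30.70
Social Security tax: $1,346.40 × 0.05 = $67.32
Life insurance premium: $11.27
Total deductions = $114.44 + $82.54 + $256.49 + $10.37 + $30.70 + $67.32 + $11.27 = $573.13
Net pay = $1,346.40 − $573.13 = $773.27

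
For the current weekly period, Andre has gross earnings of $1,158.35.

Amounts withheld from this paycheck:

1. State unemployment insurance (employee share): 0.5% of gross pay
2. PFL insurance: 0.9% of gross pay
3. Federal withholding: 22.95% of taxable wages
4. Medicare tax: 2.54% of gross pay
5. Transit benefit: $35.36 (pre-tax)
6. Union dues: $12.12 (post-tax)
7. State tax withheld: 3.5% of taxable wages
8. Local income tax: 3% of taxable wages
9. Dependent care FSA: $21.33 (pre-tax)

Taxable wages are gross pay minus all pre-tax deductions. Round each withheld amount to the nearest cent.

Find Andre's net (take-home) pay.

Dependent care FSA: $21.33
Transit benefit: $35.36
Pre-tax total = $21.33 + $35.36 = $56.69
Taxable wages = $1,158.35 − $56.69 = $1,101.66
Local income tax: $1,101.66 × 0.03 = $33.05
State tax withheld: $1,101.66 × 0.035 = $38.56
Federal withholding: $1,101.66 × 0.2295 = $252.83
PFL insurance: $1,158.35 × 0.009 = $10.43
State unemployment insurance (employee share): $1,158.35 × 0.005 = $5.79
Medicare tax: $1,158.35 × 0.0254 = $29.42
Union dues: $12.12
Total deductions = $21.33 + $35.36 + $33.05 + $38.56 + $252.83 + $10.43 + $5.79 + $29.42 + $12.12 = $438.89
Net pay = $1,158.35 − $438.89 = $719.46

$719.46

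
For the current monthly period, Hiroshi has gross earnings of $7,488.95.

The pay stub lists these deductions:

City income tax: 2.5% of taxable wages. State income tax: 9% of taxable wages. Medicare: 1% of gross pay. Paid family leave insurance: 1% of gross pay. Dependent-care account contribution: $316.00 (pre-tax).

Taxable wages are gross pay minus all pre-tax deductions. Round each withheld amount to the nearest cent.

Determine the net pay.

Dependent-care account contribution: $316.00
Taxable wages = $7,488.95 − $316.00 = $7,172.95
City income tax: $7,172.95 × 0.025 = $179.32
State income tax: $7,172.95 × 0.09 = $645.57
Medicare: $7,488.95 × 0.01 = $74.89
Paid family leave insurance: $7,488.95 × 0.01 = $74.89
Total deductions = $316.00 + $179.32 + $645.57 + $74.89 + $74.89 = $1,290.67
Net pay = $7,488.95 − $1,290.67 = $6,198.28

$6,198.28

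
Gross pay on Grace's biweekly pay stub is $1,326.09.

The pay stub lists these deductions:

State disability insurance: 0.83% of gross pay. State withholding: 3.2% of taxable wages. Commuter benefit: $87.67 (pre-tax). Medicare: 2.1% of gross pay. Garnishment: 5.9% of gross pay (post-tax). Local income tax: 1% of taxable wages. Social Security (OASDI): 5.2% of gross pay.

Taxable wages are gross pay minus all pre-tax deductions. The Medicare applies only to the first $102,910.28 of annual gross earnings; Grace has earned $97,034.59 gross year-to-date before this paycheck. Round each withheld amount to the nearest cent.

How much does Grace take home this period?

Commuter benefit: $87.67
Taxable wages = $1,326.09 − $87.67 = $1,238.42
State withholding: $1,238.42 × 0.032 = $39.63
Local income tax: $1,238.42 × 0.01 = $12.38
Medicare: cap not yet reached, full $1,326.09 is subject → $1,326.09 × 0.021 = $27.85
State disability insurance: $1,326.09 × 0.0083 = $11.01
Social Security (OASDI): $1,326.09 × 0.052 = $68.96
Garnishment: $1,326.09 × 0.059 = $78.24
Total deductions = $87.67 + $39.63 + $12.38 + $27.85 + $11.01 + $68.96 + $78.24 = $325.74
Net pay = $1,326.09 − $325.74 = $1,000.35

$1,000.35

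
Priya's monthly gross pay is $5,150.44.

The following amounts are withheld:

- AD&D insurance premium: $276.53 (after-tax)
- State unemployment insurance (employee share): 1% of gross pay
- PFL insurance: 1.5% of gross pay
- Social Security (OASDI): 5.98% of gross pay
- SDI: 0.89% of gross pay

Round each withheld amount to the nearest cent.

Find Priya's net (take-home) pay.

PFL insurance: $5,150.44 × 0.015 = $77.26
Social Security (OASDI): $5,150.44 × 0.0598 = $308.00
State unemployment insurance (employee share): $5,150.44 × 0.01 = $51.50
SDI: $5,150.44 × 0.0089 = $45.84
AD&D insurance premium: $276.53
Total deductions = $77.26 + $308.00 + $51.50 + $45.84 + $276.53 = $759.13
Net pay = $5,150.44 − $759.13 = $4,391.31

$4,391.31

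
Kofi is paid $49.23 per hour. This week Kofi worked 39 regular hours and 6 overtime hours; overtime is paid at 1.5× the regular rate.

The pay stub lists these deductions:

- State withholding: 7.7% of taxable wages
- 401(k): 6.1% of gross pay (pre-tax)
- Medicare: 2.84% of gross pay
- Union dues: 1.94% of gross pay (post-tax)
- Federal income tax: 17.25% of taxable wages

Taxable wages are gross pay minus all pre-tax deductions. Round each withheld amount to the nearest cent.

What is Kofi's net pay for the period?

Regular pay: 39 × $49.23 = $1,919.97
Overtime pay: 6 × $49.23 × 1.5 = $443.07
Gross pay = $1,919.97 + $443.07 = $2,363.04
401(k): $2,363.04 × 0.061 = $144.15
Taxable wages = $2,363.04 − $144.15 = $2,218.89
Federal income tax: $2,218.89 × 0.1725 = $382.76
State withholding: $2,218.89 × 0.077 = $170.85
Medicare: $2,363.04 × 0.0284 = $67.11
Union dues: $2,363.04 × 0.0194 = $45.84
Total deductions = $144.15 + $382.76 + $170.85 + $67.11 + $45.84 = $810.71
Net pay = $2,363.04 − $810.71 = $1,552.33

$1,552.33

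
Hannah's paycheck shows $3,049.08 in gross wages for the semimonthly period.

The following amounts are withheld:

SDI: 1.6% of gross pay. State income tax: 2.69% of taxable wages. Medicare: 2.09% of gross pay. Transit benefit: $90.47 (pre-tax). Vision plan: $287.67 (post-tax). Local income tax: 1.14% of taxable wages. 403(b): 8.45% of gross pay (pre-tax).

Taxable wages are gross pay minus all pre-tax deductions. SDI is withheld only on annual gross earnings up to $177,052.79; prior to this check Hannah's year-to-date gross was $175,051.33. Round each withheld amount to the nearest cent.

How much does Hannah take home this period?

$2,214.09

403(b): $3,049.08 × 0.0845 = $257.65
Transit benefit: $90.47
Pre-tax total = $257.65 + $90.47 = $348.12
Taxable wages = $3,049.08 − $348.12 = $2,700.96
Local income tax: $2,700.96 × 0.0114 = $30.79
State income tax: $2,700.96 × 0.0269 = $72.66
SDI: only $177,052.79 − $175,051.33 = $2,001.46 of this check is subject → $2,001.46 × 0.016 = $32.02
Medicare: $3,049.08 × 0.0209 = $63.73
Vision plan: $287.67
Total deductions = $257.65 + $90.47 + $30.79 + $72.66 + $32.02 + $63.73 + $287.67 = $834.99
Net pay = $3,049.08 − $834.99 = $2,214.09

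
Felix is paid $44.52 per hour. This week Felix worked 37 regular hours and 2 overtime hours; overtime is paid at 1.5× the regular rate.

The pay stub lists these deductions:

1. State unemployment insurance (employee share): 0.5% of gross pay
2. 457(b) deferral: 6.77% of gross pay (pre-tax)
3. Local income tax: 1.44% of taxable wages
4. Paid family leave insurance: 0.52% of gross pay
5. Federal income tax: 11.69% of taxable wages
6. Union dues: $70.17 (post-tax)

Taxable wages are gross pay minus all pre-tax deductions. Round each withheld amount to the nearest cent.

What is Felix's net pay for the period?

Regular pay: 37 × $44.52 = $1,647.24
Overtime pay: 2 × $44.52 × 1.5 = $133.56
Gross pay = $1,647.24 + $133.56 = $1,780.80
457(b) deferral: $1,780.80 × 0.0677 = $120.56
Taxable wages = $1,780.80 − $120.56 = $1,660.24
Local income tax: $1,660.24 × 0.0144 = $23.91
Federal income tax: $1,660.24 × 0.1169 = $194.08
Paid family leave insurance: $1,780.80 × 0.0052 = $9.26
State unemployment insurance (employee share): $1,780.80 × 0.005 = $8.90
Union dues: $70.17
Total deductions = $120.56 + $23.91 + $194.08 + $9.26 + $8.90 + $70.17 = $426.88
Net pay = $1,780.80 − $426.88 = $1,353.92

$1,353.92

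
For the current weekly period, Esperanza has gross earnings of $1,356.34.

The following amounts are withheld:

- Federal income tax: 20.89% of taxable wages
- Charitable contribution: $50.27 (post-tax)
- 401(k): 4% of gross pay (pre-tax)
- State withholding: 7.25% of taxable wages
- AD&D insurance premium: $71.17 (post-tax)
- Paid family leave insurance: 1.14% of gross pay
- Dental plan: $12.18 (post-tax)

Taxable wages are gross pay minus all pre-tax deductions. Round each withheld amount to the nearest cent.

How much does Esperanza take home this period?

401(k): $1,356.34 × 0.04 = $54.25
Taxable wages = $1,356.34 − $54.25 = $1,302.09
State withholding: $1,302.09 × 0.0725 = $94.40
Federal income tax: $1,302.09 × 0.2089 = $272.01
Paid family leave insurance: $1,356.34 × 0.0114 = $15.46
Charitable contribution: $50.27
AD&D insurance premium: $71.17
Dental plan: $12.18
Total deductions = $54.25 + $94.40 + $272.01 + $15.46 + $50.27 + $71.17 + $12.18 = $569.74
Net pay = $1,356.34 − $569.74 = $786.60

$786.60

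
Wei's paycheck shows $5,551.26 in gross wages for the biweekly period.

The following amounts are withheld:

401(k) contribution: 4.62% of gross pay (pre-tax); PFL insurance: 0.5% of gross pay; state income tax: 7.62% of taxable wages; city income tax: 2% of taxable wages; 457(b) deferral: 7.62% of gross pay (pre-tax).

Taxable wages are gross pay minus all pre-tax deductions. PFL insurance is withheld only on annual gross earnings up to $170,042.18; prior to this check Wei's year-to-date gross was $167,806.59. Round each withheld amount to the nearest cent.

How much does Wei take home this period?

$4,391.93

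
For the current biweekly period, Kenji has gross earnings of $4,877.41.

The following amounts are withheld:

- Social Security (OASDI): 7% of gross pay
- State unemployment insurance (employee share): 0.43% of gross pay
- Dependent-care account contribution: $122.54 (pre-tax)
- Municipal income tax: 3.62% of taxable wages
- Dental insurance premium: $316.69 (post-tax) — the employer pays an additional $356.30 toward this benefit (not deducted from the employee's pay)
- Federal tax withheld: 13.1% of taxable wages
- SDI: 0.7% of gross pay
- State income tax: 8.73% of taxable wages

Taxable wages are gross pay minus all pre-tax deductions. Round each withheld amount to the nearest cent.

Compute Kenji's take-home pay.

$2,831.53

Dependent-care account contribution: $122.54
Taxable wages = $4,877.41 − $122.54 = $4,754.87
Federal tax withheld: $4,754.87 × 0.131 = $622.89
State income tax: $4,754.87 × 0.0873 = $415.10
Municipal income tax: $4,754.87 × 0.0362 = $172.13
SDI: $4,877.41 × 0.007 = $34.14
State unemployment insurance (employee share): $4,877.41 × 0.0043 = $20.97
Social Security (OASDI): $4,877.41 × 0.07 = $341.42
Dental insurance premium: $316.69
(Employer's $356.30 toward dental insurance premium is not withheld from the employee.)
Total deductions = $122.54 + $622.89 + $415.10 + $172.13 + $34.14 + $20.97 + $341.42 + $316.69 = $2,045.88
Net pay = $4,877.41 − $2,045.88 = $2,831.53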